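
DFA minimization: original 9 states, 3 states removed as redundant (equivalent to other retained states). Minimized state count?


Original DFA: 9 states
Redundant states removed: 3
Minimized states = original - removed
= 9 - 3
= 6

6


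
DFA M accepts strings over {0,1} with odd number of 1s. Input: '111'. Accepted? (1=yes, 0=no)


DFA has 2 states: q_even (start, accept=no) and q_odd
Processing string '111' character by character:
  Position 0: read '1', 1-count=1 -> q_odd
  Position 1: read '1', 1-count=2 -> q_even
  Position 2: read '1', 1-count=3 -> q_odd
Final state: q_odd, total 1s = 3 (odd); the DFA requires an odd count -> accept

1


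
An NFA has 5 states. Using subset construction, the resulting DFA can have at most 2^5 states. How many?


NFA has 5 states
Subset construction: each DFA state = subset of NFA states
Maximum subsets = 2^5
2^5 = 32

32


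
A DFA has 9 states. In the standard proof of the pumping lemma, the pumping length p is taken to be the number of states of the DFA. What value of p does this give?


Pumping lemma for regular languages (standard proof):
Take p = |Q|, the number of DFA states.
Any string of length >= |Q| passes through |Q|+1 states while reading its first |Q| symbols,
so by pigeonhole some state repeats, giving the loop that can be pumped.
Here |Q| = 9
Therefore the proof uses p = 9

9


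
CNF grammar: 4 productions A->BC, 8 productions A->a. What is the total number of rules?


CNF allows two rule forms:
  A -> BC (binary): 4 rules
  A -> a (terminal): 8 rules
Total = 4 + 8 = 12

12


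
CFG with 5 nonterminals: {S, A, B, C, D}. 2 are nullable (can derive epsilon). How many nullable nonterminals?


Nonterminals: {S, A, B, C, D}
A nonterminal is nullable if it can derive epsilon
Counting nullable nonterminals: 2
Total nullable = 2

2


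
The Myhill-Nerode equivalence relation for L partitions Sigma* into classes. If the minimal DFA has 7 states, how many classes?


Myhill-Nerode theorem:
Number of equivalence classes = number of states in minimal DFA
Minimal DFA states = 7
Therefore equivalence classes = 7

7


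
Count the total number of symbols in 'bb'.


String: 'bb'
Counting characters:
  'b' appears 2 time(s)
Total length = 0 + 2 = 2

2


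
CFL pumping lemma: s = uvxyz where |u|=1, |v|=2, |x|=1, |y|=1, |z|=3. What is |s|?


|s| = |u| + |v| + |x| + |y| + |z|
= 1 + 2 + 1 + 1 + 3
= 3 + 1 + 4
= 4 + 4
= 8

8


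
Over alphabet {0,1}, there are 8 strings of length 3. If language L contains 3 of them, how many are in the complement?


Alphabet: {0,1}
String length: 3
Total strings of length 3 = 2^3 = 8
Strings in L = 3
Complement = total - |L|
= 8 - 3
= 5

5


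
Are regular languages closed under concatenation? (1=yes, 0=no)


Regular languages are closed under:
- Union (DFA product construction)
- Intersection (DFA product construction)
- Complement (swap accept/reject states)
- Concatenation (NFA construction)
- Kleene star (NFA construction)
concatenation is in this list
Therefore: closed

1


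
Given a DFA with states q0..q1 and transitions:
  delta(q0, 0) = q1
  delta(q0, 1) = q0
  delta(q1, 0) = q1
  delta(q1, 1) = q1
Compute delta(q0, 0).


Looking up transition function:
delta(q0, 0) in the table
Row: q0, Column: 0
Result: q1

q1


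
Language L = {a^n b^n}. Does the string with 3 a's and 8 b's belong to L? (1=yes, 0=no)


Language requires equal numbers of a's and b's
PDA pushes for each 'a', pops for each 'b'
Number of a's = 3
Number of b's = 8
3 != 8 -> Reject

0


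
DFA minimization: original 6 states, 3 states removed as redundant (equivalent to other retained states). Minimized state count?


Original DFA: 6 states
Redundant states removed: 3
Minimized states = original - removed
= 6 - 3
= 3

3


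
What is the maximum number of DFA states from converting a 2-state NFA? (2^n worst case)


NFA has 2 states
Subset construction: each DFA state = subset of NFA states
Maximum subsets = 2^2
2^2 = 4

4


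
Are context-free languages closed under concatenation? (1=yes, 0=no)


CFL closure properties:
  Closed under: union, concatenation, Kleene star
  NOT closed under: intersection, complement
Operation 'concatenation' is in closed list -> Yes (closed)

1


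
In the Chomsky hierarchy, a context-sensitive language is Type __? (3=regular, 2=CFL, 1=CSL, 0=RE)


Chomsky hierarchy levels:
  Type 3: Regular (DFA/NFA/regex)
  Type 2: Context-free (PDA)
  Type 1: Context-sensitive
  Type 0: Recursively enumerable (TM)
'context-sensitive' corresponds to Type 1

1


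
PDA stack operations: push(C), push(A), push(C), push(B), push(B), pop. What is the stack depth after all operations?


Tracing stack operations:
  push(C) -> stack = [C], depth=1
  push(A) -> stack = [C,A], depth=2
  push(C) -> stack = [C,A,C], depth=3
  push(B) -> stack = [C,A,C,B], depth=4
  push(B) -> stack = [C,A,C,B,B], depth=5
  pop -> removed B, stack = [C,A,C,B], depth=4
Final depth = 4

4


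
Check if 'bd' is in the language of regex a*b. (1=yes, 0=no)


Pattern: a*b
String: 'bd'
Pattern requires: zero or more 'a's followed by exactly one 'b'
Found 0 leading 'a's
Remaining: 'bd'
Remaining is not 'b' -> no match
Result: 0

0


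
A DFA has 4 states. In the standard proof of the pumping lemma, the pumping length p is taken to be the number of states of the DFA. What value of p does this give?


Pumping lemma for regular languages (standard proof):
Take p = |Q|, the number of DFA states.
Any string of length >= |Q| passes through |Q|+1 states while reading its first |Q| symbols,
so by pigeonhole some state repeats, giving the loop that can be pumped.
Here |Q| = 4
Therefore the proof uses p = 4

4


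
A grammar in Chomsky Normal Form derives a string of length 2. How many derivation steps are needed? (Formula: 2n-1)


Chomsky Normal Form derivation:
String length n = 2
Each step either:
  - Splits a nonterminal into two (n-1 such steps)
  - Converts a nonterminal to terminal (n such steps)
Total = (n-1) + n = 2n - 1
= 2(2) - 1
= 4 - 1
= 3

3


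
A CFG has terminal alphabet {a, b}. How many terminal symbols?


Terminal symbols: a, b
Counting each: a (#1), b (#2)
Total = 2

2


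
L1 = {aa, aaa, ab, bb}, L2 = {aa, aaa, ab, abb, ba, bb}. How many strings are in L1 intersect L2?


L1 = {aa, aaa, ab, bb}
L2 = {aa, aaa, ab, abb, ba, bb}
Checking each string in L1 against L2:
  'aa': in L2? Yes
  'aaa': in L2? Yes
  'ab': in L2? Yes
  'bb': in L2? Yes
Intersection = {aa, aaa, ab, bb}
|L1 ∩ L2| = 4

4


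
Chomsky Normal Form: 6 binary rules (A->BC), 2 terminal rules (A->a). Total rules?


CNF allows two rule forms:
  A -> BC (binary): 6 rules
  A -> a (terminal): 2 rules
Total = 6 + 2 = 8

8


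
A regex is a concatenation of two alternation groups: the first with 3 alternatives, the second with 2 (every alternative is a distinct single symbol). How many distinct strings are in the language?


First group: 3 alternatives
Second group: 2 alternatives
Concatenation: each choice from group 1 pairs with each from group 2
Total = 3 x 2 = 6

6


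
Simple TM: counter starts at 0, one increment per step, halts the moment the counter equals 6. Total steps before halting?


Counter starts at 0. Counting sequence:
  Step 1: counter = 1
  Step 2: counter = 2
  Step 3: counter = 3
  Step 4: counter = 4
  Step 5: counter = 5
  Step 6: counter = 6
Counter reached 6 -> halt
Total steps = 6

6


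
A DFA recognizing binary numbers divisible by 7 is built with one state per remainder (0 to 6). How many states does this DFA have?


Divisibility by 7 is tracked via the remainder mod 7: 0, 1, ..., 6
The construction assigns one state to each remainder
Number of remainders = 7

7


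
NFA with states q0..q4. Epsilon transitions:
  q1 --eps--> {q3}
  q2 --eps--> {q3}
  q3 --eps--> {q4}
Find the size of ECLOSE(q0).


Starting from q0
Initialize closure = {q0}
q0 has no outgoing epsilon transitions -> nothing to add
Final closure: {q0}
Size = 1

1


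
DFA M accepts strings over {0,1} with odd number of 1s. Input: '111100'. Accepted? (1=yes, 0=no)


DFA has 2 states: q_even (start, accept=no) and q_odd
Processing string '111100' character by character:
  Position 0: read '1', 1-count=1 -> q_odd
  Position 1: read '1', 1-count=2 -> q_even
  Position 2: read '1', 1-count=3 -> q_odd
  Position 3: read '1', 1-count=4 -> q_even
  Position 4: read '0', 1-count=4 -> q_even (no change)
  Position 5: read '0', 1-count=4 -> q_even (no change)
Final state: q_even, total 1s = 4 (even); the DFA requires an odd count -> reject

0


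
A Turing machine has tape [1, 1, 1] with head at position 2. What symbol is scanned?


Tape: [1, 1, 1]
Positions: 0 1 2
Values:    1 1 1
Head at position 2
tape[2] = 1

1


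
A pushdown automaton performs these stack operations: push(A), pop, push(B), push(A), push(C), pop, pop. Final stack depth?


Tracing stack operations:
  push(A) -> stack = [A], depth=1
  pop -> removed A, stack = [], depth=0
  push(B) -> stack = [B], depth=1
  push(A) -> stack = [B,A], depth=2
  push(C) -> stack = [B,A,C], depth=3
  pop -> removed C, stack = [B,A], depth=2
  pop -> removed A, stack = [B], depth=1
Final depth = 1

1


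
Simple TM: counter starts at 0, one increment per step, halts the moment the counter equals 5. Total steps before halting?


Counter starts at 0. Counting sequence:
  Step 1: counter = 1
  Step 2: counter = 2
  Step 3: counter = 3
  Step 4: counter = 4
  Step 5: counter = 5
Counter reached 5 -> halt
Total steps = 5

5


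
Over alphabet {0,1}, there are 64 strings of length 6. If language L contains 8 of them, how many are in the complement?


Alphabet: {0,1}
String length: 6
Total strings of length 6 = 2^6 = 64
Strings in L = 8
Complement = total - |L|
= 64 - 8
= 56

56


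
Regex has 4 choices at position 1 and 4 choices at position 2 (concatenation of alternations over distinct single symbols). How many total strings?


First group: 4 alternatives
Second group: 4 alternatives
Concatenation: each choice from group 1 pairs with each from group 2
Total = 4 x 4 = 16

16


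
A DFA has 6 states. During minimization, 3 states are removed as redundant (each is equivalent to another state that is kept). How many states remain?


Original DFA: 6 states
Redundant states removed: 3
Minimized states = original - removed
= 6 - 3
= 3

3


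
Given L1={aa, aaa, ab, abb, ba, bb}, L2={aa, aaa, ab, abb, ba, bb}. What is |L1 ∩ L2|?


L1 = {aa, aaa, ab, abb, ba, bb}
L2 = {aa, aaa, ab, abb, ba, bb}
Checking each string in L1 against L2:
  'aa': in L2? Yes
  'aaa': in L2? Yes
  'ab': in L2? Yes
  'abb': in L2? Yes
  'ba': in L2? Yes
  'bb': in L2? Yes
Intersection = {aa, aaa, ab, abb, ba, bb}
|L1 ∩ L2| = 6

6


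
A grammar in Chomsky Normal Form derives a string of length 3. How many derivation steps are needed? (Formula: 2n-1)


Chomsky Normal Form derivation:
String length n = 3
Each step either:
  - Splits a nonterminal into two (n-1 such steps)
  - Converts a nonterminal to terminal (n such steps)
Total = (n-1) + n = 2n - 1
= 2(3) - 1
= 6 - 1
= 5

5


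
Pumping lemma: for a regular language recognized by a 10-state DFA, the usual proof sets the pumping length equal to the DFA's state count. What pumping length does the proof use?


Pumping lemma for regular languages (standard proof):
Take p = |Q|, the number of DFA states.
Any string of length >= |Q| passes through |Q|+1 states while reading its first |Q| symbols,
so by pigeonhole some state repeats, giving the loop that can be pumped.
Here |Q| = 10
Therefore the proof uses p = 10

10


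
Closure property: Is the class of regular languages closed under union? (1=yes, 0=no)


Regular languages are closed under all standard operations:
- Union: Yes (product construction)
- Intersection: Yes (product construction)
- Complement: Yes (swap accept/reject)
- Concatenation: Yes (NFA construction)
Operation: union -> Closed

1


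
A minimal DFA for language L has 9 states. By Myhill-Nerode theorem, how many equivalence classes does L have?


Myhill-Nerode theorem:
Number of equivalence classes = number of states in minimal DFA
Minimal DFA states = 9
Therefore equivalence classes = 9

9


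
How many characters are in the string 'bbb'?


String: 'bbb'
Counting characters:
  'b' appears 3 time(s)
Total length = 0 + 3 = 3

3


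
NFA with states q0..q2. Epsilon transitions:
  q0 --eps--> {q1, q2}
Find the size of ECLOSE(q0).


Starting from q0
Initialize closure = {q0}
Follow epsilon from q0 -> add q1
Follow epsilon from q0 -> add q2
Final closure: {q0, q1, q2}
Size = 3

3


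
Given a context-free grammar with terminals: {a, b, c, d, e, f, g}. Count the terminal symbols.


Terminal symbols: a, b, c, d, e, f, g
Counting each: a (#1), b (#2), c (#3), d (#4), e (#5), f (#6), g (#7)
Total = 7

7


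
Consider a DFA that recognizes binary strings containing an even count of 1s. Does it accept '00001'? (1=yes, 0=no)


DFA has 2 states: q_even (start, accept=yes) and q_odd
Processing string '00001' character by character:
  Position 0: read '0', 1-count=0 -> q_even (no change)
  Position 1: read '0', 1-count=0 -> q_even (no change)
  Position 2: read '0', 1-count=0 -> q_even (no change)
  Position 3: read '0', 1-count=0 -> q_even (no change)
  Position 4: read '1', 1-count=1 -> q_odd
Final state: q_odd, total 1s = 1 (odd); the DFA requires an even count -> reject

0


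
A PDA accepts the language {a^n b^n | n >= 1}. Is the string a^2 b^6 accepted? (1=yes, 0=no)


Language requires equal numbers of a's and b's
PDA pushes for each 'a', pops for each 'b'
Number of a's = 2
Number of b's = 6
2 != 6 -> Reject

0


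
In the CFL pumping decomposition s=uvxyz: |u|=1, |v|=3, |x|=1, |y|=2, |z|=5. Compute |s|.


|s| = |u| + |v| + |x| + |y| + |z|
= 1 + 3 + 1 + 2 + 5
= 4 + 1 + 7
= 5 + 7
= 12

12


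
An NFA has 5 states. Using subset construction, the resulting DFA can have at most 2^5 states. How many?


NFA has 5 states
Subset construction: each DFA state = subset of NFA states
Maximum subsets = 2^5
2^5 = 32

32


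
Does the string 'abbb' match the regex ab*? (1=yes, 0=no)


Pattern: ab*
String: 'abbb'
Pattern requires: exactly one 'a' followed by zero or more 'b's
First char is 'a' -> OK
Rest 'bbb': all b's? Yes
Result: 1

1


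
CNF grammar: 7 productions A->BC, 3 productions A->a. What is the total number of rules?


CNF allows two rule forms:
  A -> BC (binary): 7 rules
  A -> a (terminal): 3 rules
Total = 7 + 3 = 10

10


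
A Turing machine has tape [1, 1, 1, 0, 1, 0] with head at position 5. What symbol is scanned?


Tape: [1, 1, 1, 0, 1, 0]
Positions: 0 1 2 3 4 5
Values:    1 1 1 0 1 0
Head at position 5
tape[5] = 0

0


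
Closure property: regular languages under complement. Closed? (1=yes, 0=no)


Regular languages are closed under:
- Union (DFA product construction)
- Intersection (DFA product construction)
- Complement (swap accept/reject states)
- Concatenation (NFA construction)
- Kleene star (NFA construction)
complement is in this list
Therefore: closed

1


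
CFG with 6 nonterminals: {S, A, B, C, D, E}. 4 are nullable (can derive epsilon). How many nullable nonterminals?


Nonterminals: {S, A, B, C, D, E}
A nonterminal is nullable if it can derive epsilon
Counting nullable nonterminals: 4
Total nullable = 4

4


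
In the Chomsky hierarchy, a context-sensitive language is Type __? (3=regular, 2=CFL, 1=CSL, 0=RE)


Chomsky hierarchy levels:
  Type 3: Regular (DFA/NFA/regex)
  Type 2: Context-free (PDA)
  Type 1: Context-sensitive
  Type 0: Recursively enumerable (TM)
'context-sensitive' corresponds to Type 1

1


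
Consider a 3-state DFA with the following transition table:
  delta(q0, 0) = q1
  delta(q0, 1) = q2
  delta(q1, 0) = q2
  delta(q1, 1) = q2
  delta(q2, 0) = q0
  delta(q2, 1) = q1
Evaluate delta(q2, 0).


Looking up transition function:
delta(q2, 0) in the table
Row: q2, Column: 0
Result: q0

q0


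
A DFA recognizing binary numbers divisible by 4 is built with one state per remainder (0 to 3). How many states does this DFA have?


Divisibility by 4 is tracked via the remainder mod 4: 0, 1, ..., 3
The construction assigns one state to each remainder
Number of remainders = 4

4


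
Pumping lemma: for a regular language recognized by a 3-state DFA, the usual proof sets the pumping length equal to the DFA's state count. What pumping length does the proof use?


Pumping lemma for regular languages (standard proof):
Take p = |Q|, the number of DFA states.
Any string of length >= |Q| passes through |Q|+1 states while reading its first |Q| symbols,
so by pigeonhole some state repeats, giving the loop that can be pumped.
Here |Q| = 3
Therefore the proof uses p = 3

3


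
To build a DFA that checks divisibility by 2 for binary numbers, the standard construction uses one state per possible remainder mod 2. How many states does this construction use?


Divisibility by 2 is tracked via the remainder mod 2: 0, 1, ..., 1
The construction assigns one state to each remainder
Number of remainders = 2

2


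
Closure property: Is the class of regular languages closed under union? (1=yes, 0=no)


Regular languages are closed under all standard operations:
- Union: Yes (product construction)
- Intersection: Yes (product construction)
- Complement: Yes (swap accept/reject)
- Concatenation: Yes (NFA construction)
Operation: union -> Closed

1


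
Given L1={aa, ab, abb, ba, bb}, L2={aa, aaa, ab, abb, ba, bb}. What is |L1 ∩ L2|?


L1 = {aa, ab, abb, ba, bb}
L2 = {aa, aaa, ab, abb, ba, bb}
Checking each string in L1 against L2:
  'aa': in L2? Yes
  'ab': in L2? Yes
  'abb': in L2? Yes
  'ba': in L2? Yes
  'bb': in L2? Yes
Intersection = {aa, ab, abb, ba, bb}
|L1 ∩ L2| = 5

5


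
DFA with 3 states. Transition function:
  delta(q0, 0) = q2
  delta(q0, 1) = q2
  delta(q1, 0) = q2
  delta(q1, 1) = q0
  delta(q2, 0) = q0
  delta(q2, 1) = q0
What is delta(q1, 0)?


Looking up transition function:
delta(q1, 0) in the table
Row: q1, Column: 0
Result: q2

q2


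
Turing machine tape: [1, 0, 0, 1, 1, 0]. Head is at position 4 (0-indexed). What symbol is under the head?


Tape: [1, 0, 0, 1, 1, 0]
Positions: 0 1 2 3 4 5
Values:    1 0 0 1 1 0
Head at position 4
tape[4] = 1

1


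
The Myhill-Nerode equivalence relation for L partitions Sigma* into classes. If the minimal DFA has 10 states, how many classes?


Myhill-Nerode theorem:
Number of equivalence classes = number of states in minimal DFA
Minimal DFA states = 10
Therefore equivalence classes = 10

10


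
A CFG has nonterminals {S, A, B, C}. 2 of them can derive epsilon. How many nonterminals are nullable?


Nonterminals: {S, A, B, C}
A nonterminal is nullable if it can derive epsilon
Counting nullable nonterminals: 2
Total nullable = 2

2


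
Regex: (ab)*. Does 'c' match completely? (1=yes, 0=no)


Pattern: (ab)*
String: 'c'
Pattern requires: zero or more repetitions of 'ab'
Length 1 is odd -> cannot be (ab)* -> no match
Result: 0

0


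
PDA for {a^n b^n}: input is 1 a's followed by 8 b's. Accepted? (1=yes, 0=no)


Language requires equal numbers of a's and b's
PDA pushes for each 'a', pops for each 'b'
Number of a's = 1
Number of b's = 8
1 != 8 -> Reject

0


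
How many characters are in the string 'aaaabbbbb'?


String: 'aaaabbbbb'
Counting characters:
  'a' appears 4 time(s)
  'b' appears 5 time(s)
Total length = 4 + 5 = 9

9


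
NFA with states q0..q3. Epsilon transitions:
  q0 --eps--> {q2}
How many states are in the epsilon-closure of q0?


Starting from q0
Initialize closure = {q0}
Follow epsilon from q0 -> add q2
Final closure: {q0, q2}
Size = 2

2


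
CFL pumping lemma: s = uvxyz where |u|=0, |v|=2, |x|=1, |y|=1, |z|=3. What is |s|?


|s| = |u| + |v| + |x| + |y| + |z|
= 0 + 2 + 1 + 1 + 3
= 2 + 1 + 4
= 3 + 4
= 7

7


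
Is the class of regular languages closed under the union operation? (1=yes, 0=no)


Regular languages are closed under:
- Union (DFA product construction)
- Intersection (DFA product construction)
- Complement (swap accept/reject states)
- Concatenation (NFA construction)
- Kleene star (NFA construction)
union is in this list
Therefore: closed

1


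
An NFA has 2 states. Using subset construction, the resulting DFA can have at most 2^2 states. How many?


NFA has 2 states
Subset construction: each DFA state = subset of NFA states
Maximum subsets = 2^2
2^2 = 4

4


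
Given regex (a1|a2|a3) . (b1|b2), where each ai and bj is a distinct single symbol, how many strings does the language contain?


First group: 3 alternatives
Second group: 2 alternatives
Concatenation: each choice from group 1 pairs with each from group 2
Total = 3 x 2 = 6

6


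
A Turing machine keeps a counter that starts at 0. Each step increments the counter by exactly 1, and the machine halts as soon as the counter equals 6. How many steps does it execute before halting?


Counter starts at 0. Counting sequence:
  Step 1: counter = 1
  Step 2: counter = 2
  Step 3: counter = 3
  Step 4: counter = 4
  Step 5: counter = 5
  Step 6: counter = 6
Counter reached 6 -> halt
Total steps = 6

6


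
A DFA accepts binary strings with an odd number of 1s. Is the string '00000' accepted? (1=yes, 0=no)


DFA has 2 states: q_even (start, accept=no) and q_odd
Processing string '00000' character by character:
  Position 0: read '0', 1-count=0 -> q_even (no change)
  Position 1: read '0', 1-count=0 -> q_even (no change)
  Position 2: read '0', 1-count=0 -> q_even (no change)
  Position 3: read '0', 1-count=0 -> q_even (no change)
  Position 4: read '0', 1-count=0 -> q_even (no change)
Final state: q_even, total 1s = 0 (even); the DFA requires an odd count -> reject

0


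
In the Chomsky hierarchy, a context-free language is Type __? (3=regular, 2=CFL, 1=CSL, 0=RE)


Chomsky hierarchy levels:
  Type 3: Regular (DFA/NFA/regex)
  Type 2: Context-free (PDA)
  Type 1: Context-sensitive
  Type 0: Recursively enumerable (TM)
'context-free' corresponds to Type 2

2


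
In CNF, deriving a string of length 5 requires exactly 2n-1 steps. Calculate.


Chomsky Normal Form derivation:
String length n = 5
Each step either:
  - Splits a nonterminal into two (n-1 such steps)
  - Converts a nonterminal to terminal (n such steps)
Total = (n-1) + n = 2n - 1
= 2(5) - 1
= 10 - 1
= 9

9


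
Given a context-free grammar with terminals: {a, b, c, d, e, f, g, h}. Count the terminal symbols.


Terminal symbols: a, b, c, d, e, f, g, h
Counting each: a (#1), b (#2), c (#3), d (#4), e (#5), f (#6), g (#7), h (#8)
Total = 8

8


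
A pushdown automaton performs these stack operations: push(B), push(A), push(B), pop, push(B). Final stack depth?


Tracing stack operations:
  push(B) -> stack = [B], depth=1
  push(A) -> stack = [B,A], depth=2
  push(B) -> stack = [B,A,B], depth=3
  pop -> removed B, stack = [B,A], depth=2
  push(B) -> stack = [B,A,B], depth=3
Final depth = 3

3


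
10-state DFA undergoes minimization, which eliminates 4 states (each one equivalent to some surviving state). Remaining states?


Original DFA: 10 states
Redundant states removed: 4
Minimized states = original - removed
= 10 - 4
= 6

6


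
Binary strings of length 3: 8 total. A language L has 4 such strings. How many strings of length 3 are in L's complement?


Alphabet: {0,1}
String length: 3
Total strings of length 3 = 2^3 = 8
Strings in L = 4
Complement = total - |L|
= 8 - 4
= 4

4


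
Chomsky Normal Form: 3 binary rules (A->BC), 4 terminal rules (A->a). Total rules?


CNF allows two rule forms:
  A -> BC (binary): 3 rules
  A -> a (terminal): 4 rules
Total = 3 + 4 = 7

7


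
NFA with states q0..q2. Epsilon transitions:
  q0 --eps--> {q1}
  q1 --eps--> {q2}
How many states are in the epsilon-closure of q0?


Starting from q0
Initialize closure = {q0}
Follow epsilon from q0 -> add q1
Follow epsilon from q1 -> add q2
Final closure: {q0, q1, q2}
Size = 3

3


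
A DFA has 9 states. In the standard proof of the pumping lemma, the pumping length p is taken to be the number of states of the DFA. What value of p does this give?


Pumping lemma for regular languages (standard proof):
Take p = |Q|, the number of DFA states.
Any string of length >= |Q| passes through |Q|+1 states while reading its first |Q| symbols,
so by pigeonhole some state repeats, giving the loop that can be pumped.
Here |Q| = 9
Therefore the proof uses p = 9

9


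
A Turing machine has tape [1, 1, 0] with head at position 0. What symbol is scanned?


Tape: [1, 1, 0]
Positions: 0 1 2
Values:    1 1 0
Head at position 0
tape[0] = 1

1


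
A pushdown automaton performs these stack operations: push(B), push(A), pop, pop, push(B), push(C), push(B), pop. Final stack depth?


Tracing stack operations:
  push(B) -> stack = [B], depth=1
  push(A) -> stack = [B,A], depth=2
  pop -> removed A, stack = [B], depth=1
  pop -> removed B, stack = [], depth=0
  push(B) -> stack = [B], depth=1
  push(C) -> stack = [B,C], depth=2
  push(B) -> stack = [B,C,B], depth=3
  pop -> removed B, stack = [B,C], depth=2
Final depth = 2

2


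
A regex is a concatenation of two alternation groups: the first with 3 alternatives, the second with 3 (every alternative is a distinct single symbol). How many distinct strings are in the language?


First group: 3 alternatives
Second group: 3 alternatives
Concatenation: each choice from group 1 pairs with each from group 2
Total = 3 x 3 = 9

9


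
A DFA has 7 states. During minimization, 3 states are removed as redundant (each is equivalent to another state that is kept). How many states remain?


Original DFA: 7 states
Redundant states removed: 3
Minimized states = original - removed
= 7 - 3
= 4

4


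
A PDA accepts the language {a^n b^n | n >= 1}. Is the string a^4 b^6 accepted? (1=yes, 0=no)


Language requires equal numbers of a's and b's
PDA pushes for each 'a', pops for each 'b'
Number of a's = 4
Number of b's = 6
4 != 6 -> Reject

0


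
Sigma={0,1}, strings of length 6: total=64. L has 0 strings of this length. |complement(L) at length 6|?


Alphabet: {0,1}
String length: 6
Total strings of length 6 = 2^6 = 64
Strings in L = 0
Complement = total - |L|
= 64 - 0
= 64

64


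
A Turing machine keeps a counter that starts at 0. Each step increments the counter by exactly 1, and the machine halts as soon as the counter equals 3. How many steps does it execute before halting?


Counter starts at 0. Counting sequence:
  Step 1: counter = 1
  Step 2: counter = 2
  Step 3: counter = 3
Counter reached 3 -> halt
Total steps = 3

3


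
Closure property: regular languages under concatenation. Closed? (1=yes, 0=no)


Regular languages are closed under:
- Union (DFA product construction)
- Intersection (DFA product construction)
- Complement (swap accept/reject states)
- Concatenation (NFA construction)
- Kleene star (NFA construction)
concatenation is in this list
Therefore: closed

1


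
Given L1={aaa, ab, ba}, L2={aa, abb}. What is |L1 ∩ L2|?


L1 = {aaa, ab, ba}
L2 = {aa, abb}
Checking each string in L1 against L2:
  'aaa': in L2? No
  'ab': in L2? No
  'ba': in L2? No
Intersection = {}
|L1 ∩ L2| = 0

0


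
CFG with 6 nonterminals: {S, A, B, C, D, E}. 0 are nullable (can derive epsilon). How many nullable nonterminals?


Nonterminals: {S, A, B, C, D, E}
A nonterminal is nullable if it can derive epsilon
Counting nullable nonterminals: 0
Total nullable = 0

0


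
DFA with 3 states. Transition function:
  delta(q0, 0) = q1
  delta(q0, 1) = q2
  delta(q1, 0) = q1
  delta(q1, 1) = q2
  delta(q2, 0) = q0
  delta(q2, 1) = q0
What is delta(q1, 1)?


Looking up transition function:
delta(q1, 1) in the table
Row: q1, Column: 1
Result: q2

q2


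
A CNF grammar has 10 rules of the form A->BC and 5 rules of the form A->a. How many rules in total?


CNF allows two rule forms:
  A -> BC (binary): 10 rules
  A -> a (terminal): 5 rules
Total = 10 + 5 = 15

15


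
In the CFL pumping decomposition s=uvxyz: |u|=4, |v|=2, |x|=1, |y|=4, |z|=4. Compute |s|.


|s| = |u| + |v| + |x| + |y| + |z|
= 4 + 2 + 1 + 4 + 4
= 6 + 1 + 8
= 7 + 8
= 15

15


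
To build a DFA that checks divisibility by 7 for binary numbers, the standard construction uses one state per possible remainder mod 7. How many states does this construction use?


Divisibility by 7 is tracked via the remainder mod 7: 0, 1, ..., 6
The construction assigns one state to each remainder
Number of remainders = 7

7


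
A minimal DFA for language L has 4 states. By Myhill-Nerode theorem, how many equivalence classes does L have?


Myhill-Nerode theorem:
Number of equivalence classes = number of states in minimal DFA
Minimal DFA states = 4
Therefore equivalence classes = 4

4


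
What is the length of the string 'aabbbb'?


String: 'aabbbb'
Counting characters:
  'a' appears 2 time(s)
  'b' appears 4 time(s)
Total length = 2 + 4 = 6

6


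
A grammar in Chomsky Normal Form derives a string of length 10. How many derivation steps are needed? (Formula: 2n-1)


Chomsky Normal Form derivation:
String length n = 10
Each step either:
  - Splits a nonterminal into two (n-1 such steps)
  - Converts a nonterminal to terminal (n such steps)
Total = (n-1) + n = 2n - 1
= 2(10) - 1
= 20 - 1
= 19

19


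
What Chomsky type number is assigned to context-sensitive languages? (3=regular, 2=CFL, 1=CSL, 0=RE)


Chomsky hierarchy levels:
  Type 3: Regular (DFA/NFA/regex)
  Type 2: Context-free (PDA)
  Type 1: Context-sensitive
  Type 0: Recursively enumerable (TM)
'context-sensitive' corresponds to Type 1

1


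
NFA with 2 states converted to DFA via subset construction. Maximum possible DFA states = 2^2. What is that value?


NFA has 2 states
Subset construction: each DFA state = subset of NFA states
Maximum subsets = 2^2
2^2 = 4

4


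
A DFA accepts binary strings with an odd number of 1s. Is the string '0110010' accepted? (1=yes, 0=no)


DFA has 2 states: q_even (start, accept=no) and q_odd
Processing string '0110010' character by character:
  Position 0: read '0', 1-count=0 -> q_even (no change)
  Position 1: read '1', 1-count=1 -> q_odd
  Position 2: read '1', 1-count=2 -> q_even
  Position 3: read '0', 1-count=2 -> q_even (no change)
  Position 4: read '0', 1-count=2 -> q_even (no change)
  Position 5: read '1', 1-count=3 -> q_odd
  Position 6: read '0', 1-count=3 -> q_odd (no change)
Final state: q_odd, total 1s = 3 (odd); the DFA requires an odd count -> accept

1


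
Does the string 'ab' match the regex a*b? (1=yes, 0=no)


Pattern: a*b
String: 'ab'
Pattern requires: zero or more 'a's followed by exactly one 'b'
Found 1 leading 'a's
Remaining: 'b'
Remaining is exactly 'b' -> match
Result: 1

1


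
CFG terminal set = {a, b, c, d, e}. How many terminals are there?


Terminal symbols: a, b, c, d, e
Counting each: a (#1), b (#2), c (#3), d (#4), e (#5)
Total = 5

5


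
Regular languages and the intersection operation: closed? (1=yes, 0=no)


Regular languages are closed under all standard operations:
- Union: Yes (product construction)
- Intersection: Yes (product construction)
- Complement: Yes (swap accept/reject)
- Concatenation: Yes (NFA construction)
Operation: intersection -> Closed

1


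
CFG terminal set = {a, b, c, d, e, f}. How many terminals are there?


Terminal symbols: a, b, c, d, e, f
Counting each: a (#1), b (#2), c (#3), d (#4), e (#5), f (#6)
Total = 6

6


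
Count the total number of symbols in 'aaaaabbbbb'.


String: 'aaaaabbbbb'
Counting characters:
  'a' appears 5 time(s)
  'b' appears 5 time(s)
Total length = 5 + 5 = 10

10


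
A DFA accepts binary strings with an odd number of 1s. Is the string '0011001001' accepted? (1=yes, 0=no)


DFA has 2 states: q_even (start, accept=no) and q_odd
Processing string '0011001001' character by character:
  Position 0: read '0', 1-count=0 -> q_even (no change)
  Position 1: read '0', 1-count=0 -> q_even (no change)
  Position 2: read '1', 1-count=1 -> q_odd
  Position 3: read '1', 1-count=2 -> q_even
  Position 4: read '0', 1-count=2 -> q_even (no change)
  Position 5: read '0', 1-count=2 -> q_even (no change)
  Position 6: read '1', 1-count=3 -> q_odd
  Position 7: read '0', 1-count=3 -> q_odd (no change)
  Position 8: read '0', 1-count=3 -> q_odd (no change)
  Position 9: read '1', 1-count=4 -> q_even
Final state: q_even, total 1s = 4 (even); the DFA requires an odd count -> reject

0


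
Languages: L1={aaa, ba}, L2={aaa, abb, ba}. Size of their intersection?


L1 = {aaa, ba}
L2 = {aaa, abb, ba}
Checking each string in L1 against L2:
  'aaa': in L2? Yes
  'ba': in L2? Yes
Intersection = {aaa, ba}
|L1 ∩ L2| = 2

2


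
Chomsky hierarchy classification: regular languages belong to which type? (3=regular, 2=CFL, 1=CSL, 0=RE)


Chomsky hierarchy levels:
  Type 3: Regular (DFA/NFA/regex)
  Type 2: Context-free (PDA)
  Type 1: Context-sensitive
  Type 0: Recursively enumerable (TM)
'regular' corresponds to Type 3

3


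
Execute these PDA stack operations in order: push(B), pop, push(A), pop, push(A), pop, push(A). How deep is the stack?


Tracing stack operations:
  push(B) -> stack = [B], depth=1
  pop -> removed B, stack = [], depth=0
  push(A) -> stack = [A], depth=1
  pop -> removed A, stack = [], depth=0
  push(A) -> stack = [A], depth=1
  pop -> removed A, stack = [], depth=0
  push(A) -> stack = [A], depth=1
Final depth = 1

1


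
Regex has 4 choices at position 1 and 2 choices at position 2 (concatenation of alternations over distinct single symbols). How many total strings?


First group: 4 alternatives
Second group: 2 alternatives
Concatenation: each choice from group 1 pairs with each from group 2
Total = 4 x 2 = 8

8


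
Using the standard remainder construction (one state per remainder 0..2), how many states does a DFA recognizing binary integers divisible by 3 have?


Divisibility by 3 is tracked via the remainder mod 3: 0, 1, ..., 2
The construction assigns one state to each remainder
Number of remainders = 3

3


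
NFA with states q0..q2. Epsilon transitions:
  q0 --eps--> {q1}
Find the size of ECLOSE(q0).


Starting from q0
Initialize closure = {q0}
Follow epsilon from q0 -> add q1
Final closure: {q0, q1}
Size = 2

2


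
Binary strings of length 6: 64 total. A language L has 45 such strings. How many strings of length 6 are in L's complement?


Alphabet: {0,1}
String length: 6
Total strings of length 6 = 2^6 = 64
Strings in L = 45
Complement = total - |L|
= 64 - 45
= 19

19


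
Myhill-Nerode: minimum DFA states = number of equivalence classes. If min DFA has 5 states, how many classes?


Myhill-Nerode theorem:
Number of equivalence classes = number of states in minimal DFA
Minimal DFA states = 5
Therefore equivalence classes = 5

5


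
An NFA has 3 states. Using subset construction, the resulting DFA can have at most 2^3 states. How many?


NFA has 3 states
Subset construction: each DFA state = subset of NFA states
Maximum subsets = 2^3
2^3 = 8

8


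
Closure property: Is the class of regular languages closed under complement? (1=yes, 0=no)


Regular languages are closed under all standard operations:
- Union: Yes (product construction)
- Intersection: Yes (product construction)
- Complement: Yes (swap accept/reject)
- Concatenation: Yes (NFA construction)
Operation: complement -> Closed

1


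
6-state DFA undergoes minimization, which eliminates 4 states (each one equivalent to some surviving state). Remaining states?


Original DFA: 6 states
Redundant states removed: 4
Minimized states = original - removed
= 6 - 4
= 2

2


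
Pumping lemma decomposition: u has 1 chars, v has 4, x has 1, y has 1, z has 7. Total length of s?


|s| = |u| + |v| + |x| + |y| + |z|
= 1 + 4 + 1 + 1 + 7
= 5 + 1 + 8
= 6 + 8
= 14

14


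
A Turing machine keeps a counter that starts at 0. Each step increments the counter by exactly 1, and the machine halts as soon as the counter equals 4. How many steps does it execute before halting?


Counter starts at 0. Counting sequence:
  Step 1: counter = 1
  Step 2: counter = 2
  Step 3: counter = 3
  Step 4: counter = 4
Counter reached 4 -> halt
Total steps = 4

4


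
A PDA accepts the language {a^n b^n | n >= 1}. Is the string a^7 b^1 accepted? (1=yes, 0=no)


Language requires equal numbers of a's and b's
PDA pushes for each 'a', pops for each 'b'
Number of a's = 7
Number of b's = 1
7 != 1 -> Reject

0


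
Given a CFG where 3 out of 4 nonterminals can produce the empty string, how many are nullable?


Nonterminals: {S, A, B, C}
A nonterminal is nullable if it can derive epsilon
Counting nullable nonterminals: 3
Total nullable = 3

3


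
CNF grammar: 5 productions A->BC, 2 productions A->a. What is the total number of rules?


CNF allows two rule forms:
  A -> BC (binary): 5 rules
  A -> a (terminal): 2 rules
Total = 5 + 2 = 7

7


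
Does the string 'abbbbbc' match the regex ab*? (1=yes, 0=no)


Pattern: ab*
String: 'abbbbbc'
Pattern requires: exactly one 'a' followed by zero or more 'b's
First char is 'a' -> OK
Rest 'bbbbbc': all b's? No
Result: 0

0


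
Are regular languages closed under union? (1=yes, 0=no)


Regular languages are closed under:
- Union (DFA product construction)
- Intersection (DFA product construction)
- Complement (swap accept/reject states)
- Concatenation (NFA construction)
- Kleene star (NFA construction)
union is in this list
Therefore: closed

1


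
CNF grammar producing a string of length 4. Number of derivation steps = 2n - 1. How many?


Chomsky Normal Form derivation:
String length n = 4
Each step either:
  - Splits a nonterminal into two (n-1 such steps)
  - Converts a nonterminal to terminal (n such steps)
Total = (n-1) + n = 2n - 1
= 2(4) - 1
= 8 - 1
= 7

7


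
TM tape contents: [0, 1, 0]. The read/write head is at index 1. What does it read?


Tape: [0, 1, 0]
Positions: 0 1 2
Values:    0 1 0
Head at position 1
tape[1] = 1

1


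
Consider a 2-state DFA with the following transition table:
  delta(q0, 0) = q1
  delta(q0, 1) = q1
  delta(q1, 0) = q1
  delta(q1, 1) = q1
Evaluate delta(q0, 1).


Looking up transition function:
delta(q0, 1) in the table
Row: q0, Column: 1
Result: q1

q1


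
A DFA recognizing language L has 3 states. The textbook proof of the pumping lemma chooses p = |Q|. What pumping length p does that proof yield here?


Pumping lemma for regular languages (standard proof):
Take p = |Q|, the number of DFA states.
Any string of length >= |Q| passes through |Q|+1 states while reading its first |Q| symbols,
so by pigeonhole some state repeats, giving the loop that can be pumped.
Here |Q| = 3
Therefore the proof uses p = 3

3


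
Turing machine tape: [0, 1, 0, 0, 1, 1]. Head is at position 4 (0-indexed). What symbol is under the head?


Tape: [0, 1, 0, 0, 1, 1]
Positions: 0 1 2 3 4 5
Values:    0 1 0 0 1 1
Head at position 4
tape[4] = 1

1


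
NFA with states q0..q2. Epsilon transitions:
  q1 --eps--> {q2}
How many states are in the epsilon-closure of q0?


Starting from q0
Initialize closure = {q0}
q0 has no outgoing epsilon transitions -> nothing to add
Final closure: {q0}
Size = 1

1


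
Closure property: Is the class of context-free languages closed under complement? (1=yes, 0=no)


CFL closure properties:
  Closed under: union, concatenation, Kleene star
  NOT closed under: intersection, complement
Operation 'complement' is in not-closed list -> No (not closed)

0


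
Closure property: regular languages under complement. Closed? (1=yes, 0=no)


Regular languages are closed under:
- Union (DFA product construction)
- Intersection (DFA product construction)
- Complement (swap accept/reject states)
- Concatenation (NFA construction)
- Kleene star (NFA construction)
complement is in this list
Therefore: closed

1
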